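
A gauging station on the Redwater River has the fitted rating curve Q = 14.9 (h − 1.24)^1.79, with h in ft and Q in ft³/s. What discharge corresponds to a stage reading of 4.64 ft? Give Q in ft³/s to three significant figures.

Q = 14.9 × (4.64 − 1.24)^1.79 = 14.9 × 3.4^1.79 = 133.2 ft³/s

133 ft³/s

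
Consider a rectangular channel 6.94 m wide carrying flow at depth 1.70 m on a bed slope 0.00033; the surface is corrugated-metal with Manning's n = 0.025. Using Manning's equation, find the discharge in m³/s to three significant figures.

A = b·y = 6.94 × 1.70 = 11.80 m²
P = b + 2y = 6.94 + 2×1.70 = 10.34 m
R = A/P = 11.80/10.34 = 1.141 m
Q = (1/n)·A·R^(2/3)·S^(1/2) = (1/0.025) × 11.80 × 1.141^(2/3) × 0.00033^(1/2) = 9.361 m³/s

9.36 m³/s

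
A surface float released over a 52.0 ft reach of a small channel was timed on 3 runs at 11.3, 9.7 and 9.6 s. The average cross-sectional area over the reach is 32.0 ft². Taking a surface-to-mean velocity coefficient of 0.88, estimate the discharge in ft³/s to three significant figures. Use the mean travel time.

144 ft³/s

t̄ = (11.3 + 9.7 + 9.6) / 3 = 10.2 s
v_surface = L / t̄ = 52.0 / 10.2 = 5.098 ft/s
v_mean = 0.88 × 5.098 = 4.486 ft/s
Q = A × v_mean = 32.0 × 4.486 = 143.6 ft³/s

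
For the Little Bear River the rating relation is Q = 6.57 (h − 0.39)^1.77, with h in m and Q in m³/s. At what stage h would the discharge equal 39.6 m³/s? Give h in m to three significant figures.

3.15 m

h − h₀ = (Q/C)^(1/b) = (39.6/6.57)^(1/1.77) = 2.759 m
h = 0.39 + 2.759 = 3.149 m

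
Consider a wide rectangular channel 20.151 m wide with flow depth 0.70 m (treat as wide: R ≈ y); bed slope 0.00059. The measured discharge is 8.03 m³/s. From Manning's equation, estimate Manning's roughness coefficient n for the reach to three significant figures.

A = b·y = 20.151 × 0.70 = 14.11 m²
Wide channel: R ≈ y = 0.70 m
n = (1/Q)·A·R^(2/3)·S^(1/2) = (1/8.03) × 14.11 × 0.7884 × 0.02429 = 0.03364

0.0336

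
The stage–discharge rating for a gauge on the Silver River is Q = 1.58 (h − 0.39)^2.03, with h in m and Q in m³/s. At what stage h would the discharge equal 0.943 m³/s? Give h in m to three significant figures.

1.17 m

h − h₀ = (Q/C)^(1/b) = (0.943/1.58)^(1/2.03) = 0.7755 m
h = 0.39 + 0.7755 = 1.166 m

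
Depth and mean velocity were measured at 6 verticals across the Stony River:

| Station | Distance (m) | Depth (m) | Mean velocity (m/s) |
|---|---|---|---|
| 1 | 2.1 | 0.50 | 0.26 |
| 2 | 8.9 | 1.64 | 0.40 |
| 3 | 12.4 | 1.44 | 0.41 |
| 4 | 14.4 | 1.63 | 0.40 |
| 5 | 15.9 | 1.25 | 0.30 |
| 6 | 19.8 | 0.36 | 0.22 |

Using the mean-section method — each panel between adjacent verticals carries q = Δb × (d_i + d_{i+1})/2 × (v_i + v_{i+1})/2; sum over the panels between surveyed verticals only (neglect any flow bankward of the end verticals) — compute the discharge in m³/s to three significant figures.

Panel 1-2: Δb = 6.8 m, d̄ = (0.50+1.64)/2 = 1.07, v̄ = (0.26+0.40)/2 = 0.33 → q = 6.8×1.07×0.33 = 2.401 m³/s
Panel 2-3: Δb = 3.5 m, d̄ = (1.64+1.44)/2 = 1.54, v̄ = (0.40+0.41)/2 = 0.405 → q = 3.5×1.54×0.405 = 2.183 m³/s
Panel 3-4: Δb = 2 m, d̄ = (1.44+1.63)/2 = 1.535, v̄ = (0.41+0.40)/2 = 0.405 → q = 2×1.535×0.405 = 1.243 m³/s
Panel 4-5: Δb = 1.5 m, d̄ = (1.63+1.25)/2 = 1.44, v̄ = (0.40+0.30)/2 = 0.35 → q = 1.5×1.44×0.35 = 0.7560 m³/s
Panel 5-6: Δb = 3.9 m, d̄ = (1.25+0.36)/2 = 0.805, v̄ = (0.30+0.22)/2 = 0.26 → q = 3.9×0.805×0.26 = 0.8163 m³/s
Q = Σ q = 7.400 m³/s

7.40 m³/s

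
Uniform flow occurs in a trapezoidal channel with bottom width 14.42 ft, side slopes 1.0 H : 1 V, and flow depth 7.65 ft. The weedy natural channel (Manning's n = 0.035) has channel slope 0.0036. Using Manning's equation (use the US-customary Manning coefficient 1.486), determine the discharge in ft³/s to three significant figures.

1200 ft³/s

A = (b + z·y)·y = (14.42 + 1.0×7.65)×7.65 = 168.8 ft²
P = b + 2y√(1+z²) = 14.42 + 2×7.65×√(1+1.0²) = 36.06 ft
R = A/P = 168.8/36.06 = 4.682 ft
Q = (1.486/n)·A·R^(2/3)·S^(1/2) = (1.486/0.035) × 168.8 × 4.682^(2/3) × 0.0036^(1/2) = 1204 ft³/s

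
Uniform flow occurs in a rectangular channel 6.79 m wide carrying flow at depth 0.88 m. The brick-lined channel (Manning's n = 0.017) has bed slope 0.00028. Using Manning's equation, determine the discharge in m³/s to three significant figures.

4.63 m³/s

A = b·y = 6.79 × 0.88 = 5.975 m²
P = b + 2y = 6.79 + 2×0.88 = 8.550 m
R = A/P = 5.975/8.550 = 0.6989 m
Q = (1/n)·A·R^(2/3)·S^(1/2) = (1/0.017) × 5.975 × 0.6989^(2/3) × 0.00028^(1/2) = 4.632 m³/s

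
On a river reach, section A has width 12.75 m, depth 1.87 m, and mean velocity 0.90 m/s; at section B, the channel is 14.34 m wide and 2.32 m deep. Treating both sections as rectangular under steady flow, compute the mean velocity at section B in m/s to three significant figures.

0.645 m/s

Q = A₁V₁ = (12.75×1.87) × 0.90 = 21.46 m³/s
A₂ = 14.34 × 2.32 = 33.27 m²
V₂ = Q/A₂ = 21.46/33.27 = 0.6450 m/s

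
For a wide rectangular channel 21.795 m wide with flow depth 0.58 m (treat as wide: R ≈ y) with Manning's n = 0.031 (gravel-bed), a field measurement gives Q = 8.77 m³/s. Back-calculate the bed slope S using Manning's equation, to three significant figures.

A = b·y = 21.795 × 0.58 = 12.64 m²
Wide channel: R ≈ y = 0.58 m
S = (Q·n / (1·A·R^(2/3)))² = (8.77×0.031 / (1×12.64×0.6955))² = 0.0009563

0.000956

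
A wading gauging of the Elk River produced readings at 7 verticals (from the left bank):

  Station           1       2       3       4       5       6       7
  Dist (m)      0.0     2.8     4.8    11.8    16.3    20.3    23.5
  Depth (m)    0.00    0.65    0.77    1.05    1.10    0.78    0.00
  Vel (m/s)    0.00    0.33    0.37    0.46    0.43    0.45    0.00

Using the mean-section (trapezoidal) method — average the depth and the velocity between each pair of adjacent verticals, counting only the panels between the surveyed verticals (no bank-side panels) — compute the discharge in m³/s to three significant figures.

7.38 m³/s

Panel 1-2: Δb = 2.8 m, d̄ = (0.00+0.65)/2 = 0.325, v̄ = (0.00+0.33)/2 = 0.165 → q = 2.8×0.325×0.165 = 0.1502 m³/s
Panel 2-3: Δb = 2 m, d̄ = (0.65+0.77)/2 = 0.71, v̄ = (0.33+0.37)/2 = 0.35 → q = 2×0.71×0.35 = 0.4970 m³/s
Panel 3-4: Δb = 7 m, d̄ = (0.77+1.05)/2 = 0.91, v̄ = (0.37+0.46)/2 = 0.415 → q = 7×0.91×0.415 = 2.644 m³/s
Panel 4-5: Δb = 4.5 m, d̄ = (1.05+1.10)/2 = 1.075, v̄ = (0.46+0.43)/2 = 0.445 → q = 4.5×1.075×0.445 = 2.153 m³/s
Panel 5-6: Δb = 4 m, d̄ = (1.10+0.78)/2 = 0.94, v̄ = (0.43+0.45)/2 = 0.44 → q = 4×0.94×0.44 = 1.654 m³/s
Panel 6-7: Δb = 3.2 m, d̄ = (0.78+0.00)/2 = 0.39, v̄ = (0.45+0.00)/2 = 0.225 → q = 3.2×0.39×0.225 = 0.2808 m³/s
Q = Σ q = 7.379 m³/s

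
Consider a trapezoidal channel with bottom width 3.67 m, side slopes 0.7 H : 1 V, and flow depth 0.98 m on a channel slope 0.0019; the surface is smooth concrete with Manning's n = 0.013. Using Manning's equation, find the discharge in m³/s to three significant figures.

A = (b + z·y)·y = (3.67 + 0.7×0.98)×0.98 = 4.269 m²
P = b + 2y√(1+z²) = 3.67 + 2×0.98×√(1+0.7²) = 6.062 m
R = A/P = 4.269/6.062 = 0.7041 m
Q = (1/n)·A·R^(2/3)·S^(1/2) = (1/0.013) × 4.269 × 0.7041^(2/3) × 0.0019^(1/2) = 11.33 m³/s

11.3 m³/s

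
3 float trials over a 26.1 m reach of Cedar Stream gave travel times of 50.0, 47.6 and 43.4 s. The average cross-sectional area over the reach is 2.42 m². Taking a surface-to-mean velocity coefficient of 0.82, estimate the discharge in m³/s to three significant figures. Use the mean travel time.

t̄ = (50.0 + 47.6 + 43.4) / 3 = 47 s
v_surface = L / t̄ = 26.1 / 47 = 0.5553 m/s
v_mean = 0.82 × 0.5553 = 0.4554 m/s
Q = A × v_mean = 2.42 × 0.4554 = 1.102 m³/s

1.10 m³/s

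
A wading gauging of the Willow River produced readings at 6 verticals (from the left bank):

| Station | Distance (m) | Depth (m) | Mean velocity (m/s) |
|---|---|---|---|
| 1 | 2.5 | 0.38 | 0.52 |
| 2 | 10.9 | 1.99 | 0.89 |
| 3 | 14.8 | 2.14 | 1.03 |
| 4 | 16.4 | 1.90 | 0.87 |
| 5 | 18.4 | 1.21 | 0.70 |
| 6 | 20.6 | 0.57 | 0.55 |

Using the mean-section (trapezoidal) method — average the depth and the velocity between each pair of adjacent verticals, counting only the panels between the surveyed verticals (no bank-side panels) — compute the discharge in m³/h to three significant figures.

77300 m³/h

Panel 1-2: Δb = 8.4 m, d̄ = (0.38+1.99)/2 = 1.185, v̄ = (0.52+0.89)/2 = 0.705 → q = 8.4×1.185×0.705 = 7.018 m³/s
Panel 2-3: Δb = 3.9 m, d̄ = (1.99+2.14)/2 = 2.065, v̄ = (0.89+1.03)/2 = 0.96 → q = 3.9×2.065×0.96 = 7.731 m³/s
Panel 3-4: Δb = 1.6 m, d̄ = (2.14+1.90)/2 = 2.02, v̄ = (1.03+0.87)/2 = 0.95 → q = 1.6×2.02×0.95 = 3.070 m³/s
Panel 4-5: Δb = 2 m, d̄ = (1.90+1.21)/2 = 1.555, v̄ = (0.87+0.70)/2 = 0.785 → q = 2×1.555×0.785 = 2.441 m³/s
Panel 5-6: Δb = 2.2 m, d̄ = (1.21+0.57)/2 = 0.89, v̄ = (0.70+0.55)/2 = 0.625 → q = 2.2×0.89×0.625 = 1.224 m³/s
Q = Σ q = 21.48 m³/s
= 21.48 × 3600 = 77340 m³/h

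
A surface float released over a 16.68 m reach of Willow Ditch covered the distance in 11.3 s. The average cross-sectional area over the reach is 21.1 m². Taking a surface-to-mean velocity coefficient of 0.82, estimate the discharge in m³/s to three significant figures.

v_surface = L / t̄ = 16.68 / 11.3 = 1.476 m/s
v_mean = 0.82 × 1.476 = 1.210 m/s
Q = A × v_mean = 21.1 × 1.210 = 25.54 m³/s

25.5 m³/s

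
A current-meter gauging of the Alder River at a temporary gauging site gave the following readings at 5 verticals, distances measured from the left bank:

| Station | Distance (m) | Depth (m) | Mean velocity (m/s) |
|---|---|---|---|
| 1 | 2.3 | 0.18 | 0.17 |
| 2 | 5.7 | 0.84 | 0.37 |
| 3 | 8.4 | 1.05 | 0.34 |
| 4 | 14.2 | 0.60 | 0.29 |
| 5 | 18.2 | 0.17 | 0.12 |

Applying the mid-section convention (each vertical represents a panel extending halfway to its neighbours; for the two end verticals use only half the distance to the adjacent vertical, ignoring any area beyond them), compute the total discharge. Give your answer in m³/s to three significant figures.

w_1 = (5.7 − 2.3)/2 = 1.7 m; q_1 = 0.17 × 0.18 × 1.7 = 0.05202 m³/s
w_2 = (8.4 − 2.3)/2 = 3.05 m; q_2 = 0.37 × 0.84 × 3.05 = 0.9479 m³/s
w_3 = (14.2 − 5.7)/2 = 4.25 m; q_3 = 0.34 × 1.05 × 4.25 = 1.517 m³/s
w_4 = (18.2 − 8.4)/2 = 4.9 m; q_4 = 0.29 × 0.60 × 4.9 = 0.8526 m³/s
w_5 = (18.2 − 14.2)/2 = 2 m; q_5 = 0.12 × 0.17 × 2 = 0.04080 m³/s
Q = Σ qᵢ = 3.411 m³/s

3.41 m³/s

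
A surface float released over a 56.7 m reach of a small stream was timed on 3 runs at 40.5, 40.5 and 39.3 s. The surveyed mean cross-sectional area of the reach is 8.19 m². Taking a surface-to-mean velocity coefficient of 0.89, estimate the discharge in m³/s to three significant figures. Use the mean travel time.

t̄ = (40.5 + 40.5 + 39.3) / 3 = 40.1 s
v_surface = L / t̄ = 56.7 / 40.1 = 1.414 m/s
v_mean = 0.89 × 1.414 = 1.258 m/s
Q = A × v_mean = 8.19 × 1.258 = 10.31 m³/s

10.3 m³/s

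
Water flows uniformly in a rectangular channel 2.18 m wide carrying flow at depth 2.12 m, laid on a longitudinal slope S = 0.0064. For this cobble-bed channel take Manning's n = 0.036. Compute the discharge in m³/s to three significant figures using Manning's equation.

8.25 m³/s

A = b·y = 2.18 × 2.12 = 4.622 m²
P = b + 2y = 2.18 + 2×2.12 = 6.420 m
R = A/P = 4.622/6.420 = 0.7199 m
Q = (1/n)·A·R^(2/3)·S^(1/2) = (1/0.036) × 4.622 × 0.7199^(2/3) × 0.0064^(1/2) = 8.249 m³/s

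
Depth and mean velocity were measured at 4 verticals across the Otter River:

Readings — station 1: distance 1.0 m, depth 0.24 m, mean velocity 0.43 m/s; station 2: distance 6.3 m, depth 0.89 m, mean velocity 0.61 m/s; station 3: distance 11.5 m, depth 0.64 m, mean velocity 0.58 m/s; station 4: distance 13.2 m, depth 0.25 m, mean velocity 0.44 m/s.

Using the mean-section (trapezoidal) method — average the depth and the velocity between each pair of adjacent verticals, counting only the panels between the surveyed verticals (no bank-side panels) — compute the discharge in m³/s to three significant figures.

4.31 m³/s

Panel 1-2: Δb = 5.3 m, d̄ = (0.24+0.89)/2 = 0.565, v̄ = (0.43+0.61)/2 = 0.52 → q = 5.3×0.565×0.52 = 1.557 m³/s
Panel 2-3: Δb = 5.2 m, d̄ = (0.89+0.64)/2 = 0.765, v̄ = (0.61+0.58)/2 = 0.595 → q = 5.2×0.765×0.595 = 2.367 m³/s
Panel 3-4: Δb = 1.7 m, d̄ = (0.64+0.25)/2 = 0.445, v̄ = (0.58+0.44)/2 = 0.51 → q = 1.7×0.445×0.51 = 0.3858 m³/s
Q = Σ q = 4.310 m³/s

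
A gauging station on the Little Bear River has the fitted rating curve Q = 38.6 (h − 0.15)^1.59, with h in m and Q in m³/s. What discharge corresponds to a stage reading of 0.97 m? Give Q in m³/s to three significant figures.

Q = 38.6 × (0.97 − 0.15)^1.59 = 38.6 × 0.82^1.59 = 28.15 m³/s

28.2 m³/s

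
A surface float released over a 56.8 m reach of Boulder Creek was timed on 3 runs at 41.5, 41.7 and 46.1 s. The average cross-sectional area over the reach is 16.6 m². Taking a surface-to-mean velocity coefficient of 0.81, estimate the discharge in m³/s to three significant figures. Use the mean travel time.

t̄ = (41.5 + 41.7 + 46.1) / 3 = 43.1 s
v_surface = L / t̄ = 56.8 / 43.1 = 1.318 m/s
v_mean = 0.81 × 1.318 = 1.067 m/s
Q = A × v_mean = 16.6 × 1.067 = 17.72 m³/s

17.7 m³/s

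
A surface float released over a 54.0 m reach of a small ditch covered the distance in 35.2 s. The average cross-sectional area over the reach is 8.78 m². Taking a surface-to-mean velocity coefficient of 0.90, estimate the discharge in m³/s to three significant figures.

v_surface = L / t̄ = 54.0 / 35.2 = 1.534 m/s
v_mean = 0.90 × 1.534 = 1.381 m/s
Q = A × v_mean = 8.78 × 1.381 = 12.12 m³/s

12.1 m³/s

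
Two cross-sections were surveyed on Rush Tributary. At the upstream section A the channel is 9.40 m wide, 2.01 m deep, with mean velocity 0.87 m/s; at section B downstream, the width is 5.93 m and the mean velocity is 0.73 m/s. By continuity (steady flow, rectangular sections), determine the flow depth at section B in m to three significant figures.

3.80 m

Q = A₁V₁ = (9.40×2.01) × 0.87 = 16.44 m³/s
d₂ = Q/(b₂ V₂) = 16.44/(5.93×0.73) = 3.797 m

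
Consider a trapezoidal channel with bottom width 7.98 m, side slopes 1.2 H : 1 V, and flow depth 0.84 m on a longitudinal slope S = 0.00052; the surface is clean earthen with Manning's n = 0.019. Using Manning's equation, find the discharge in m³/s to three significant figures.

A = (b + z·y)·y = (7.98 + 1.2×0.84)×0.84 = 7.550 m²
P = b + 2y√(1+z²) = 7.98 + 2×0.84×√(1+1.2²) = 10.60 m
R = A/P = 7.550/10.60 = 0.7120 m
Q = (1/n)·A·R^(2/3)·S^(1/2) = (1/0.019) × 7.550 × 0.7120^(2/3) × 0.00052^(1/2) = 7.225 m³/s

7.22 m³/s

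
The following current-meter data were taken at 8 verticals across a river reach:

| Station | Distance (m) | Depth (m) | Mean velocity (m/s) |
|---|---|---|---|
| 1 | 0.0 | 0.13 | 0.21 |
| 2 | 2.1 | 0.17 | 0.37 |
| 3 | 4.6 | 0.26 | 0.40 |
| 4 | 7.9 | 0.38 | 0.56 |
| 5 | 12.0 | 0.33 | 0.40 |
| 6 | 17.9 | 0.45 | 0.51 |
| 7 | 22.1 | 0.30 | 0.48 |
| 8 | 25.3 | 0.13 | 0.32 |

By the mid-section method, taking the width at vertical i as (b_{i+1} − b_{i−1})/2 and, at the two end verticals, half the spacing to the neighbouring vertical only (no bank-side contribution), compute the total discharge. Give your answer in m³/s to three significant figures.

3.68 m³/s

w_1 = (2.1 − 0.0)/2 = 1.05 m; q_1 = 0.21 × 0.13 × 1.05 = 0.02867 m³/s
w_2 = (4.6 − 0.0)/2 = 2.3 m; q_2 = 0.37 × 0.17 × 2.3 = 0.1447 m³/s
w_3 = (7.9 − 2.1)/2 = 2.9 m; q_3 = 0.40 × 0.26 × 2.9 = 0.3016 m³/s
w_4 = (12.0 − 4.6)/2 = 3.7 m; q_4 = 0.56 × 0.38 × 3.7 = 0.7874 m³/s
w_5 = (17.9 − 7.9)/2 = 5 m; q_5 = 0.40 × 0.33 × 5 = 0.6600 m³/s
w_6 = (22.1 − 12.0)/2 = 5.05 m; q_6 = 0.51 × 0.45 × 5.05 = 1.159 m³/s
w_7 = (25.3 − 17.9)/2 = 3.7 m; q_7 = 0.48 × 0.30 × 3.7 = 0.5328 m³/s
w_8 = (25.3 − 22.1)/2 = 1.6 m; q_8 = 0.32 × 0.13 × 1.6 = 0.06656 m³/s
Q = Σ qᵢ = 3.681 m³/s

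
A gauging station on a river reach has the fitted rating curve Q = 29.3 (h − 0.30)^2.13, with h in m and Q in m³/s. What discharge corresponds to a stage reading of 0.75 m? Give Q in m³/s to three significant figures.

5.35 m³/s

Q = 29.3 × (0.75 − 0.30)^2.13 = 29.3 × 0.45^2.13 = 5.348 m³/s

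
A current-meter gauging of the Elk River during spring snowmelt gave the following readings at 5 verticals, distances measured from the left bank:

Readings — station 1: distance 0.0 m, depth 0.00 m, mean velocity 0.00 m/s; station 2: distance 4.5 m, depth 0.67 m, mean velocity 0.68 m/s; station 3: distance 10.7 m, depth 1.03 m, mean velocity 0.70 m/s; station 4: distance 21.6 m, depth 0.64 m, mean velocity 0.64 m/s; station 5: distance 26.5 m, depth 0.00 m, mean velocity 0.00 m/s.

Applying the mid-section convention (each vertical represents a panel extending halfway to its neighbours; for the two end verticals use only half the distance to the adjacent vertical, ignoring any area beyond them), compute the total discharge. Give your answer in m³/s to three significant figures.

11.8 m³/s

w_2 = (10.7 − 0.0)/2 = 5.35 m; q_2 = 0.68 × 0.67 × 5.35 = 2.437 m³/s
w_3 = (21.6 − 4.5)/2 = 8.55 m; q_3 = 0.70 × 1.03 × 8.55 = 6.165 m³/s
w_4 = (26.5 − 10.7)/2 = 7.9 m; q_4 = 0.64 × 0.64 × 7.9 = 3.236 m³/s
Stations 1, 5 contribute zero (depth or velocity is 0).
Q = Σ qᵢ = 11.84 m³/s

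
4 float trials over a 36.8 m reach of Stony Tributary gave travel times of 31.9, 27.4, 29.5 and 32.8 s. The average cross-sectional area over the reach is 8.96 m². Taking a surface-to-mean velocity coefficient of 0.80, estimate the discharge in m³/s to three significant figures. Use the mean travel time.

t̄ = (31.9 + 27.4 + 29.5 + 32.8) / 4 = 30.4 s
v_surface = L / t̄ = 36.8 / 30.4 = 1.211 m/s
v_mean = 0.80 × 1.211 = 0.9684 m/s
Q = A × v_mean = 8.96 × 0.9684 = 8.677 m³/s

8.68 m³/s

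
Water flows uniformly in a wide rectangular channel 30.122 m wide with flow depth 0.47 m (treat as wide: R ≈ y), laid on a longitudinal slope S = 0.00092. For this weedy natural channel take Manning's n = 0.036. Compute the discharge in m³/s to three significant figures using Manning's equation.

A = b·y = 30.122 × 0.47 = 14.16 m²
Wide channel: R ≈ y = 0.47 m
Q = (1/n)·A·R^(2/3)·S^(1/2) = (1/0.036) × 14.16 × 0.4700^(2/3) × 0.00092^(1/2) = 7.211 m³/s

7.21 m³/s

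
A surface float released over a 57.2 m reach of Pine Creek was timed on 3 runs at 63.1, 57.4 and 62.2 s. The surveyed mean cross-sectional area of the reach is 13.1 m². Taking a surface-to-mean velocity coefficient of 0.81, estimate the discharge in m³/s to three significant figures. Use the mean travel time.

9.97 m³/s

t̄ = (63.1 + 57.4 + 62.2) / 3 = 60.9 s
v_surface = L / t̄ = 57.2 / 60.9 = 0.9392 m/s
v_mean = 0.81 × 0.9392 = 0.7608 m/s
Q = A × v_mean = 13.1 × 0.7608 = 9.966 m³/s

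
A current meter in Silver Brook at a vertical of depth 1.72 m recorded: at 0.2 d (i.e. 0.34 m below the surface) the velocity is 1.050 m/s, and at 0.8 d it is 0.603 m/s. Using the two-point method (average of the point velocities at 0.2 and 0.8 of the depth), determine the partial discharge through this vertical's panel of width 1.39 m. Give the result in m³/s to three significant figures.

v̄ = (1.050 + 0.603) / 2 = 0.8265 m/s
q = v̄ × d × w = 0.8265 × 1.72 × 1.39 = 1.976 m³/s

1.98 m³/s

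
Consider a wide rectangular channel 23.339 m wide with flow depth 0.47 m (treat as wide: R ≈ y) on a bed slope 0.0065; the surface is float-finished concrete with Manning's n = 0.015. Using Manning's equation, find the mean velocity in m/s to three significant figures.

3.25 m/s

A = b·y = 23.339 × 0.47 = 10.97 m²
Wide channel: R ≈ y = 0.47 m
Q = (1/n)·A·R^(2/3)·S^(1/2) = (1/0.015) × 10.97 × 0.4700^(2/3) × 0.0065^(1/2) = 35.64 m³/s
V = Q/A = 35.64/10.97 = 3.249 m/s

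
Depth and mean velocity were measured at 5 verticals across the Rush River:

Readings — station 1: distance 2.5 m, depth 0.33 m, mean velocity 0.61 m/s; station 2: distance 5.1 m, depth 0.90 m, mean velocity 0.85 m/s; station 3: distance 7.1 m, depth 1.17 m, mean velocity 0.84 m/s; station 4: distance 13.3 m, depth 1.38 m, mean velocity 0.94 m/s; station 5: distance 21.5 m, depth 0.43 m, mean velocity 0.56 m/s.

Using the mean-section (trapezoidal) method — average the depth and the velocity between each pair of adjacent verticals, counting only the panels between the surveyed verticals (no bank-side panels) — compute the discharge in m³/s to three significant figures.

Panel 1-2: Δb = 2.6 m, d̄ = (0.33+0.90)/2 = 0.615, v̄ = (0.61+0.85)/2 = 0.73 → q = 2.6×0.615×0.73 = 1.167 m³/s
Panel 2-3: Δb = 2 m, d̄ = (0.90+1.17)/2 = 1.035, v̄ = (0.85+0.84)/2 = 0.845 → q = 2×1.035×0.845 = 1.749 m³/s
Panel 3-4: Δb = 6.2 m, d̄ = (1.17+1.38)/2 = 1.275, v̄ = (0.84+0.94)/2 = 0.89 → q = 6.2×1.275×0.89 = 7.035 m³/s
Panel 4-5: Δb = 8.2 m, d̄ = (1.38+0.43)/2 = 0.905, v̄ = (0.94+0.56)/2 = 0.75 → q = 8.2×0.905×0.75 = 5.566 m³/s
Q = Σ q = 15.52 m³/s

15.5 m³/s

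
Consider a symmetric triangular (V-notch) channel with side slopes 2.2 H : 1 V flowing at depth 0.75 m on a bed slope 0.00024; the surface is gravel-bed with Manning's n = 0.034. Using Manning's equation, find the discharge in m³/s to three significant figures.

0.275 m³/s

A = z·y² = 2.2×0.75² = 1.238 m²
P = 2y√(1+z²) = 2×0.75×√(1+2.2²) = 3.625 m
R = A/P = 1.238/3.625 = 0.3414 m
Q = (1/n)·A·R^(2/3)·S^(1/2) = (1/0.034) × 1.238 × 0.3414^(2/3) × 0.00024^(1/2) = 0.2754 m³/s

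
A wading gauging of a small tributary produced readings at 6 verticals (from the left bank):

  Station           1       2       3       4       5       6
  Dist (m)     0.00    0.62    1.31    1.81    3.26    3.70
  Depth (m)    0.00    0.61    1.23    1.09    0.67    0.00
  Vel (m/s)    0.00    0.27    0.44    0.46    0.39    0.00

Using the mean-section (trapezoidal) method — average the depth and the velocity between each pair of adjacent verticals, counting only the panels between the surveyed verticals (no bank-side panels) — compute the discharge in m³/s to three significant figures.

1.08 m³/s

Panel 1-2: Δb = 0.62 m, d̄ = (0.00+0.61)/2 = 0.305, v̄ = (0.00+0.27)/2 = 0.135 → q = 0.62×0.305×0.135 = 0.02553 m³/s
Panel 2-3: Δb = 0.69 m, d̄ = (0.61+1.23)/2 = 0.92, v̄ = (0.27+0.44)/2 = 0.355 → q = 0.69×0.92×0.355 = 0.2254 m³/s
Panel 3-4: Δb = 0.5 m, d̄ = (1.23+1.09)/2 = 1.16, v̄ = (0.44+0.46)/2 = 0.45 → q = 0.5×1.16×0.45 = 0.2610 m³/s
Panel 4-5: Δb = 1.45 m, d̄ = (1.09+0.67)/2 = 0.88, v̄ = (0.46+0.39)/2 = 0.425 → q = 1.45×0.88×0.425 = 0.5423 m³/s
Panel 5-6: Δb = 0.44 m, d̄ = (0.67+0.00)/2 = 0.335, v̄ = (0.39+0.00)/2 = 0.195 → q = 0.44×0.335×0.195 = 0.02874 m³/s
Q = Σ q = 1.083 m³/s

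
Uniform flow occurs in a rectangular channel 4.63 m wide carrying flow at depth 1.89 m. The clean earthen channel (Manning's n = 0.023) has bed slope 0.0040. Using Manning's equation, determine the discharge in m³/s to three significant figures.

24.7 m³/s

A = b·y = 4.63 × 1.89 = 8.751 m²
P = b + 2y = 4.63 + 2×1.89 = 8.410 m
R = A/P = 8.751/8.410 = 1.041 m
Q = (1/n)·A·R^(2/3)·S^(1/2) = (1/0.023) × 8.751 × 1.041^(2/3) × 0.0040^(1/2) = 24.71 m³/s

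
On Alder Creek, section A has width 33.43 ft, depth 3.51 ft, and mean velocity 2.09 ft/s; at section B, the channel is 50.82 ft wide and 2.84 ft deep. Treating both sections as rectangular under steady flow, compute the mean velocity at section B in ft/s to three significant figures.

Q = A₁V₁ = (33.43×3.51) × 2.09 = 245.2 ft³/s
A₂ = 50.82 × 2.84 = 144.3 ft²
V₂ = Q/A₂ = 245.2/144.3 = 1.699 ft/s

1.70 ft/s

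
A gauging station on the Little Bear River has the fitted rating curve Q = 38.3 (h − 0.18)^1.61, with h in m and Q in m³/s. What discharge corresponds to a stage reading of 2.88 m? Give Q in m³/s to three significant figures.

190 m³/s

Q = 38.3 × (2.88 − 0.18)^1.61 = 38.3 × 2.7^1.61 = 189.5 m³/s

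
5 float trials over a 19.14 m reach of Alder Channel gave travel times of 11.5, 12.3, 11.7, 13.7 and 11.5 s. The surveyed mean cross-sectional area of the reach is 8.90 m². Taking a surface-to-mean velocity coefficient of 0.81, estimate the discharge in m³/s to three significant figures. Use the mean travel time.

11.4 m³/s

t̄ = (11.5 + 12.3 + 11.7 + 13.7 + 11.5) / 5 = 12.14 s
v_surface = L / t̄ = 19.14 / 12.14 = 1.577 m/s
v_mean = 0.81 × 1.577 = 1.277 m/s
Q = A × v_mean = 8.90 × 1.277 = 11.37 m³/s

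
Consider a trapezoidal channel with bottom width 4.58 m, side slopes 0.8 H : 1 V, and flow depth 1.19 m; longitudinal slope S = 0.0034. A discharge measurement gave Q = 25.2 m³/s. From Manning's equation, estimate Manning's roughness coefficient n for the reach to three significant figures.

A = (b + z·y)·y = (4.58 + 0.8×1.19)×1.19 = 6.583 m²
P = b + 2y√(1+z²) = 4.58 + 2×1.19×√(1+0.8²) = 7.628 m
R = A/P = 6.583/7.628 = 0.8630 m
n = (1/Q)·A·R^(2/3)·S^(1/2) = (1/25.2) × 6.583 × 0.9065 × 0.05831 = 0.01381

0.0138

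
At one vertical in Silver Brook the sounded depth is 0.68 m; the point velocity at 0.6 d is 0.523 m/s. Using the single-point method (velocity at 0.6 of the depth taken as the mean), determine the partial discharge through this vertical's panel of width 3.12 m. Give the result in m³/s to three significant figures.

v̄ = v₀.₆ = 0.523 m/s
q = v̄ × d × w = 0.5230 × 0.68 × 3.12 = 1.110 m³/s

1.11 m³/s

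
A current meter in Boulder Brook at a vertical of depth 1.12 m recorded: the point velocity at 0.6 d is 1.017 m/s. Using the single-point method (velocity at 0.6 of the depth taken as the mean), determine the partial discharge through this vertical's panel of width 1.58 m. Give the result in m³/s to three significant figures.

1.80 m³/s

v̄ = v₀.₆ = 1.017 m/s
q = v̄ × d × w = 1.017 × 1.12 × 1.58 = 1.800 m³/s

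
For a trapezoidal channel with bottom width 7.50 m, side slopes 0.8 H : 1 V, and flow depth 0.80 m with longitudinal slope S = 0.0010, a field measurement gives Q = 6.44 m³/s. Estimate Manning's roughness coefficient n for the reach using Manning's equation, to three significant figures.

A = (b + z·y)·y = (7.50 + 0.8×0.80)×0.80 = 6.512 m²
P = b + 2y√(1+z²) = 7.50 + 2×0.80×√(1+0.8²) = 9.549 m
R = A/P = 6.512/9.549 = 0.6820 m
n = (1/Q)·A·R^(2/3)·S^(1/2) = (1/6.44) × 6.512 × 0.7748 × 0.03162 = 0.02477

0.0248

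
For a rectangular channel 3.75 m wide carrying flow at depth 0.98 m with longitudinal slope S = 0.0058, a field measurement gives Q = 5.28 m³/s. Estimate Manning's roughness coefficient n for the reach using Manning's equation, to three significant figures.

0.0395

A = b·y = 3.75 × 0.98 = 3.675 m²
P = b + 2y = 3.75 + 2×0.98 = 5.710 m
R = A/P = 3.675/5.710 = 0.6436 m
n = (1/Q)·A·R^(2/3)·S^(1/2) = (1/5.28) × 3.675 × 0.7454 × 0.07616 = 0.03951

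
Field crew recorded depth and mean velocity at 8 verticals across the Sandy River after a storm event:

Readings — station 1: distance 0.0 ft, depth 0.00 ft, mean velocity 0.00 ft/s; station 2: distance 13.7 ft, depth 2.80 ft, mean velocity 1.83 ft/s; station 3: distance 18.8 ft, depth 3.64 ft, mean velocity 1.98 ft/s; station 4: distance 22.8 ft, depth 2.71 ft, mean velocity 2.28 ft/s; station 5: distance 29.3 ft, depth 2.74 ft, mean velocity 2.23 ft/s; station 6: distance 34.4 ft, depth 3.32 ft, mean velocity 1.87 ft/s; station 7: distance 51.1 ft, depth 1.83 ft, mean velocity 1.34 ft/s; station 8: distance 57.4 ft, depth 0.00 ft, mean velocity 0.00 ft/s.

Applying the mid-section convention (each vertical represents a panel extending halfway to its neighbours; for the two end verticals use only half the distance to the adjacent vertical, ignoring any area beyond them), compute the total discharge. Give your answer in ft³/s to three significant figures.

w_2 = (18.8 − 0.0)/2 = 9.4 ft; q_2 = 1.83 × 2.80 × 9.4 = 48.17 ft³/s
w_3 = (22.8 − 13.7)/2 = 4.55 ft; q_3 = 1.98 × 3.64 × 4.55 = 32.79 ft³/s
w_4 = (29.3 − 18.8)/2 = 5.25 ft; q_4 = 2.28 × 2.71 × 5.25 = 32.44 ft³/s
w_5 = (34.4 − 22.8)/2 = 5.8 ft; q_5 = 2.23 × 2.74 × 5.8 = 35.44 ft³/s
w_6 = (51.1 − 29.3)/2 = 10.9 ft; q_6 = 1.87 × 3.32 × 10.9 = 67.67 ft³/s
w_7 = (57.4 − 34.4)/2 = 11.5 ft; q_7 = 1.34 × 1.83 × 11.5 = 28.20 ft³/s
Stations 1, 8 contribute zero (depth or velocity is 0).
Q = Σ qᵢ = 244.7 ft³/s

245 ft³/s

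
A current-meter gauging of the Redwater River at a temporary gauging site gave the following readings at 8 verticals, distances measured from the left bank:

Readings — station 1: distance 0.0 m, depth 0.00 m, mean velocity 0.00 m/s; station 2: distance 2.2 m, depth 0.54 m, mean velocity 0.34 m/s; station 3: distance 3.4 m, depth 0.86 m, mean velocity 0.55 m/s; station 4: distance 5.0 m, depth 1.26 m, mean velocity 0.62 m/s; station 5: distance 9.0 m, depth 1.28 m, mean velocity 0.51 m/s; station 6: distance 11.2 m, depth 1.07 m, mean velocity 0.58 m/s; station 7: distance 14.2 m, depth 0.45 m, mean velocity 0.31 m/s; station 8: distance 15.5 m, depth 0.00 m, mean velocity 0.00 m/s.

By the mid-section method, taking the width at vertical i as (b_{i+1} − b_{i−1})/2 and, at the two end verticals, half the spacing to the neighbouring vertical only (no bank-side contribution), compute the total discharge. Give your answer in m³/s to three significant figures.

w_2 = (3.4 − 0.0)/2 = 1.7 m; q_2 = 0.34 × 0.54 × 1.7 = 0.3121 m³/s
w_3 = (5.0 − 2.2)/2 = 1.4 m; q_3 = 0.55 × 0.86 × 1.4 = 0.6622 m³/s
w_4 = (9.0 − 3.4)/2 = 2.8 m; q_4 = 0.62 × 1.26 × 2.8 = 2.187 m³/s
w_5 = (11.2 − 5.0)/2 = 3.1 m; q_5 = 0.51 × 1.28 × 3.1 = 2.024 m³/s
w_6 = (14.2 − 9.0)/2 = 2.6 m; q_6 = 0.58 × 1.07 × 2.6 = 1.614 m³/s
w_7 = (15.5 − 11.2)/2 = 2.15 m; q_7 = 0.31 × 0.45 × 2.15 = 0.2999 m³/s
Stations 1, 8 contribute zero (depth or velocity is 0).
Q = Σ qᵢ = 7.099 m³/s

7.10 m³/s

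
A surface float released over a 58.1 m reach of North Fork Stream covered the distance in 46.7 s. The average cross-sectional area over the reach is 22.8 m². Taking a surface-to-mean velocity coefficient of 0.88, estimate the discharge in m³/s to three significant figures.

25.0 m³/s

v_surface = L / t̄ = 58.1 / 46.7 = 1.244 m/s
v_mean = 0.88 × 1.244 = 1.095 m/s
Q = A × v_mean = 22.8 × 1.095 = 24.96 m³/s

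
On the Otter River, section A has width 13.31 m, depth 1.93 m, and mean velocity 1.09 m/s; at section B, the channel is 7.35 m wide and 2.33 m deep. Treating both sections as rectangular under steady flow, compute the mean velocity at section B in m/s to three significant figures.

Q = A₁V₁ = (13.31×1.93) × 1.09 = 28.00 m³/s
A₂ = 7.35 × 2.33 = 17.13 m²
V₂ = Q/A₂ = 28.00/17.13 = 1.635 m/s

1.64 m/s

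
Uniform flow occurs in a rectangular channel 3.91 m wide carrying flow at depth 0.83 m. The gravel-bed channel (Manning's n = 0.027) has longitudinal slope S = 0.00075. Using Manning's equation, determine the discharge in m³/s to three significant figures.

2.30 m³/s

A = b·y = 3.91 × 0.83 = 3.245 m²
P = b + 2y = 3.91 + 2×0.83 = 5.570 m
R = A/P = 3.245/5.570 = 0.5826 m
Q = (1/n)·A·R^(2/3)·S^(1/2) = (1/0.027) × 3.245 × 0.5826^(2/3) × 0.00075^(1/2) = 2.296 m³/s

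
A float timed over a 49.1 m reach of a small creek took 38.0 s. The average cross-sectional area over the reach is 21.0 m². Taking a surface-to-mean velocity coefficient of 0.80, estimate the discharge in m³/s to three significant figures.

v_surface = L / t̄ = 49.1 / 38 = 1.292 m/s
v_mean = 0.80 × 1.292 = 1.034 m/s
Q = A × v_mean = 21.0 × 1.034 = 21.71 m³/s

21.7 m³/s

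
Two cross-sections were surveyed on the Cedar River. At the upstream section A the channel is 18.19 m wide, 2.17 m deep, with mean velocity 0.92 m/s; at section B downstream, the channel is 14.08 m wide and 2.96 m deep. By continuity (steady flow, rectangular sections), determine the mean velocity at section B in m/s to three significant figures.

0.871 m/s

Q = A₁V₁ = (18.19×2.17) × 0.92 = 36.31 m³/s
A₂ = 14.08 × 2.96 = 41.68 m²
V₂ = Q/A₂ = 36.31/41.68 = 0.8713 m/s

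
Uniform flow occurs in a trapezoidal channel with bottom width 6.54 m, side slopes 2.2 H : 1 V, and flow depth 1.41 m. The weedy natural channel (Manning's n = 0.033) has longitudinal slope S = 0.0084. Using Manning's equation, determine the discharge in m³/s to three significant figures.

38.2 m³/s

A = (b + z·y)·y = (6.54 + 2.2×1.41)×1.41 = 13.60 m²
P = b + 2y√(1+z²) = 6.54 + 2×1.41×√(1+2.2²) = 13.35 m
R = A/P = 13.60/13.35 = 1.018 m
Q = (1/n)·A·R^(2/3)·S^(1/2) = (1/0.033) × 13.60 × 1.018^(2/3) × 0.0084^(1/2) = 38.21 m³/s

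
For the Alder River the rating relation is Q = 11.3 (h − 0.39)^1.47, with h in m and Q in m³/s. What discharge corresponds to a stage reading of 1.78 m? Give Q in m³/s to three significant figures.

Q = 11.3 × (1.78 − 0.39)^1.47 = 11.3 × 1.39^1.47 = 18.34 m³/s

18.3 m³/s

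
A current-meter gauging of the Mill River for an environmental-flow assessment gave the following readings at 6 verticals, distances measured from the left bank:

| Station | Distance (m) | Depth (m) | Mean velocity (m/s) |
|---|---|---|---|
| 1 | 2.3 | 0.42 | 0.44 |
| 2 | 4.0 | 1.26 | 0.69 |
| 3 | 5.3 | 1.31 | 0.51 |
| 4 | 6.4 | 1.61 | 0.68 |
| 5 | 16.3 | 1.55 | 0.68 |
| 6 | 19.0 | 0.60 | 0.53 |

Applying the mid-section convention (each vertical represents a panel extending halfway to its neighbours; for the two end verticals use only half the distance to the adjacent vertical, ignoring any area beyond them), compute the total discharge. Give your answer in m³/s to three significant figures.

w_1 = (4.0 − 2.3)/2 = 0.85 m; q_1 = 0.44 × 0.42 × 0.85 = 0.1571 m³/s
w_2 = (5.3 − 2.3)/2 = 1.5 m; q_2 = 0.69 × 1.26 × 1.5 = 1.304 m³/s
w_3 = (6.4 − 4.0)/2 = 1.2 m; q_3 = 0.51 × 1.31 × 1.2 = 0.8017 m³/s
w_4 = (16.3 − 5.3)/2 = 5.5 m; q_4 = 0.68 × 1.61 × 5.5 = 6.021 m³/s
w_5 = (19.0 − 6.4)/2 = 6.3 m; q_5 = 0.68 × 1.55 × 6.3 = 6.640 m³/s
w_6 = (19.0 − 16.3)/2 = 1.35 m; q_6 = 0.53 × 0.60 × 1.35 = 0.4293 m³/s
Q = Σ qᵢ = 15.35 m³/s

15.4 m³/s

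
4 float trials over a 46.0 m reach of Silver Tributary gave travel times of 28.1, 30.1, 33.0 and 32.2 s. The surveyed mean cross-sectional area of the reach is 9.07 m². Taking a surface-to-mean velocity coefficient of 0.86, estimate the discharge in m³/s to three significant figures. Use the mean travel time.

t̄ = (28.1 + 30.1 + 33.0 + 32.2) / 4 = 30.85 s
v_surface = L / t̄ = 46.0 / 30.85 = 1.491 m/s
v_mean = 0.86 × 1.491 = 1.282 m/s
Q = A × v_mean = 9.07 × 1.282 = 11.63 m³/s

11.6 m³/s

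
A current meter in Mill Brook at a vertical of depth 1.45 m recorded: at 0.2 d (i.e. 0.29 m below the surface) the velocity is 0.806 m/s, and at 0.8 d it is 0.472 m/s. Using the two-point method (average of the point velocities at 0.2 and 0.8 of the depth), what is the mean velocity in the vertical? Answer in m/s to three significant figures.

0.639 m/s

v̄ = (0.806 + 0.472) / 2 = 0.6390 m/s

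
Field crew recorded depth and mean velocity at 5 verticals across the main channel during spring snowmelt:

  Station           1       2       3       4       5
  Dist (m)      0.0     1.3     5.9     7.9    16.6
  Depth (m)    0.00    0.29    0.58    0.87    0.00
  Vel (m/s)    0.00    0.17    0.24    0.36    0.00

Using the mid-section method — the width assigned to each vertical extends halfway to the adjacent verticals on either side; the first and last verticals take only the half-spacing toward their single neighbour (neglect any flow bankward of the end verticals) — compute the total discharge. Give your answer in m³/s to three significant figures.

w_2 = (5.9 − 0.0)/2 = 2.95 m; q_2 = 0.17 × 0.29 × 2.95 = 0.1454 m³/s
w_3 = (7.9 − 1.3)/2 = 3.3 m; q_3 = 0.24 × 0.58 × 3.3 = 0.4594 m³/s
w_4 = (16.6 − 5.9)/2 = 5.35 m; q_4 = 0.36 × 0.87 × 5.35 = 1.676 m³/s
Stations 1, 5 contribute zero (depth or velocity is 0).
Q = Σ qᵢ = 2.280 m³/s

2.28 m³/s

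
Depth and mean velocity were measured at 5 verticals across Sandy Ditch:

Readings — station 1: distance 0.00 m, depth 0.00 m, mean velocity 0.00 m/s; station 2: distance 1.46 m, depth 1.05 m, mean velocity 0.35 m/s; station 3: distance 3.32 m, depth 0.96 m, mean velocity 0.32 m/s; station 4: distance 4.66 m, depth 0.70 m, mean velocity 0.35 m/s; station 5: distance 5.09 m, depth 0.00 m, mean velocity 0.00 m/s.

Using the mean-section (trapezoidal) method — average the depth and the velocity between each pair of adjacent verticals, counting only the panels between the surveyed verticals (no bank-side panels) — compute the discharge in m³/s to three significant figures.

1.16 m³/s

Panel 1-2: Δb = 1.46 m, d̄ = (0.00+1.05)/2 = 0.525, v̄ = (0.00+0.35)/2 = 0.175 → q = 1.46×0.525×0.175 = 0.1341 m³/s
Panel 2-3: Δb = 1.86 m, d̄ = (1.05+0.96)/2 = 1.005, v̄ = (0.35+0.32)/2 = 0.335 → q = 1.86×1.005×0.335 = 0.6262 m³/s
Panel 3-4: Δb = 1.34 m, d̄ = (0.96+0.70)/2 = 0.83, v̄ = (0.32+0.35)/2 = 0.335 → q = 1.34×0.83×0.335 = 0.3726 m³/s
Panel 4-5: Δb = 0.43 m, d̄ = (0.70+0.00)/2 = 0.35, v̄ = (0.35+0.00)/2 = 0.175 → q = 0.43×0.35×0.175 = 0.02634 m³/s
Q = Σ q = 1.159 m³/s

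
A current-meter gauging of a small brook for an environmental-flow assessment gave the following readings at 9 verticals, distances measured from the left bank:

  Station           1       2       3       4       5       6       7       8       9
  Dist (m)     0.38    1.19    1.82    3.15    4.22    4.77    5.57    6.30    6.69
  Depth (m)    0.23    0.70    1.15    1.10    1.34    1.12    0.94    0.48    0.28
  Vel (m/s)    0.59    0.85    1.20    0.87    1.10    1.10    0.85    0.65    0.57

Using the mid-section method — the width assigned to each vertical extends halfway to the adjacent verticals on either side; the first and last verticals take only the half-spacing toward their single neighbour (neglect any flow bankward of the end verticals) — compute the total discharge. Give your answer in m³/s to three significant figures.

w_1 = (1.19 − 0.38)/2 = 0.405 m; q_1 = 0.59 × 0.23 × 0.405 = 0.05496 m³/s
w_2 = (1.82 − 0.38)/2 = 0.72 m; q_2 = 0.85 × 0.70 × 0.72 = 0.4284 m³/s
w_3 = (3.15 − 1.19)/2 = 0.98 m; q_3 = 1.20 × 1.15 × 0.98 = 1.352 m³/s
w_4 = (4.22 − 1.82)/2 = 1.2 m; q_4 = 0.87 × 1.10 × 1.2 = 1.148 m³/s
w_5 = (4.77 − 3.15)/2 = 0.81 m; q_5 = 1.10 × 1.34 × 0.81 = 1.194 m³/s
w_6 = (5.57 − 4.22)/2 = 0.675 m; q_6 = 1.10 × 1.12 × 0.675 = 0.8316 m³/s
w_7 = (6.30 − 4.77)/2 = 0.765 m; q_7 = 0.85 × 0.94 × 0.765 = 0.6112 m³/s
w_8 = (6.69 − 5.57)/2 = 0.56 m; q_8 = 0.65 × 0.48 × 0.56 = 0.1747 m³/s
w_9 = (6.69 − 6.30)/2 = 0.195 m; q_9 = 0.57 × 0.28 × 0.195 = 0.03112 m³/s
Q = Σ qᵢ = 5.827 m³/s

5.83 m³/s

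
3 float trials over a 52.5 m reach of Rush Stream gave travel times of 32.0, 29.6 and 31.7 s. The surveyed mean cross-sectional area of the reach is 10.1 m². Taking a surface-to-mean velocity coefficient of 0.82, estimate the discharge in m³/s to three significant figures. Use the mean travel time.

14.0 m³/s

t̄ = (32.0 + 29.6 + 31.7) / 3 = 31.1 s
v_surface = L / t̄ = 52.5 / 31.1 = 1.688 m/s
v_mean = 0.82 × 1.688 = 1.384 m/s
Q = A × v_mean = 10.1 × 1.384 = 13.98 m³/s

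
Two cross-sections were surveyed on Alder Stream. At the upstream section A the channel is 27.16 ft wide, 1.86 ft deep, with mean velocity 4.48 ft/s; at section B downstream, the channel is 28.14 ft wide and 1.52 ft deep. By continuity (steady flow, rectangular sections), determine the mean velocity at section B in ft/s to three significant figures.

Q = A₁V₁ = (27.16×1.86) × 4.48 = 226.3 ft³/s
A₂ = 28.14 × 1.52 = 42.77 ft²
V₂ = Q/A₂ = 226.3/42.77 = 5.291 ft/s

5.29 ft/s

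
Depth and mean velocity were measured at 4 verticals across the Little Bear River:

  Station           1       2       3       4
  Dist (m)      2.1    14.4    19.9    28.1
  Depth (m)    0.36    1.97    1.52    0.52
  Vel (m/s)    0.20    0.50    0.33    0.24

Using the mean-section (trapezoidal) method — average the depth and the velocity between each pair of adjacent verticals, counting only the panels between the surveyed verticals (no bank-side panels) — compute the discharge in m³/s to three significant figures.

11.4 m³/s

Panel 1-2: Δb = 12.3 m, d̄ = (0.36+1.97)/2 = 1.165, v̄ = (0.20+0.50)/2 = 0.35 → q = 12.3×1.165×0.35 = 5.015 m³/s
Panel 2-3: Δb = 5.5 m, d̄ = (1.97+1.52)/2 = 1.745, v̄ = (0.50+0.33)/2 = 0.415 → q = 5.5×1.745×0.415 = 3.983 m³/s
Panel 3-4: Δb = 8.2 m, d̄ = (1.52+0.52)/2 = 1.02, v̄ = (0.33+0.24)/2 = 0.285 → q = 8.2×1.02×0.285 = 2.384 m³/s
Q = Σ q = 11.38 m³/s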